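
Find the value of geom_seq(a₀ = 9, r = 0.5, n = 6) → [9.0, 4.5, 2.25, 1.125, 0.5625, 0.28125]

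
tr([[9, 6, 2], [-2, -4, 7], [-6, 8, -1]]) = 4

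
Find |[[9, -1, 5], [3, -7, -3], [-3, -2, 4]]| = -438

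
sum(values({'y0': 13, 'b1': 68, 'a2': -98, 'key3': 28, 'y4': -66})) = -55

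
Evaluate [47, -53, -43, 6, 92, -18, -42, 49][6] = -42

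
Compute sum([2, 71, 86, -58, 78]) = 2 + 71 + 86 + (-58) + 78
= 179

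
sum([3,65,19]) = 87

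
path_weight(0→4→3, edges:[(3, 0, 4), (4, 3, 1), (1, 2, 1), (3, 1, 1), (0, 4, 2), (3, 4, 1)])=w(0→4)=2 + w(4→3)=1
= 3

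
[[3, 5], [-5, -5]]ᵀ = [[3, -5], [5, -5]]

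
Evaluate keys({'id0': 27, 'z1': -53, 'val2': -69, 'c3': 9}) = ['id0', 'z1', 'val2', 'c3']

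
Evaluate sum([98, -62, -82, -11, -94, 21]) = 98 + (-62) + (-82) + (-11) + (-94) + 21
= -130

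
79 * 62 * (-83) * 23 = -9350282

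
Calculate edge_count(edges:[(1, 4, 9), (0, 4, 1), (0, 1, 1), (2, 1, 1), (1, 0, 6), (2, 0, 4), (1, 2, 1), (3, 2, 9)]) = 8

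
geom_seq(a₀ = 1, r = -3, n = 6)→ a_0 = 1*(-3)^0 = 1
a_1 = 1*(-3)^1 = -3
a_2 = 1*(-3)^2 = 9
...
= [1, -3, 9, -27, 81, -243]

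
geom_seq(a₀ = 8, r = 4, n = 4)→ a_0 = 8*4^0 = 8
a_1 = 8*4^1 = 32
a_2 = 8*4^2 = 128
...
= [8, 32, 128, 512]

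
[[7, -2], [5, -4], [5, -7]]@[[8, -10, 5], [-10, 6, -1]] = C[0][0] = (7)*(8) + (-2)*(-10) = 76
C[0][1] = (7)*(-10) + (-2)*(6) = -82
C[0][2] = (7)*(5) + (-2)*(-1) = 37
C[1][0] = (5)*(8) + (-4)*(-10) = 80
C[1][1] = (5)*(-10) + (-4)*(6) = -74
C[1][2] = (5)*(5) + (-4)*(-1) = 29
... (3 more cells)
= [[76, -82, 37], [80, -74, 29], [110, -92, 32]]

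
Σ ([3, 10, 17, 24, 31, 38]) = 3 + 10 + 17 + 24 + 31 + 38
= 123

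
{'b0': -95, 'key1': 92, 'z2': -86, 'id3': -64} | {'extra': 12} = {'b0': -95, 'key1': 92, 'z2': -86, 'id3': -64, 'extra': 12}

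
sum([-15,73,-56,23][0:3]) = slice → [-15, 73, -56]
(-15) + 73 + (-56)
= 2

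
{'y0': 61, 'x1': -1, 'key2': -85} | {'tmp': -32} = {'y0': 61, 'x1': -1, 'key2': -85, 'tmp': -32}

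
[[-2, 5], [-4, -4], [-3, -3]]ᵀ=[[-2, -4, -3], [5, -4, -3]]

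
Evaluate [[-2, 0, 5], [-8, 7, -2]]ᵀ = [[-2, -8], [0, 7], [5, -2]]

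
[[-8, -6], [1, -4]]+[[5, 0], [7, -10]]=[[-3, -6], [8, -14]]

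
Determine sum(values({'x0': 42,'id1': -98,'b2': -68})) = 42 + (-98) + (-68)
= -124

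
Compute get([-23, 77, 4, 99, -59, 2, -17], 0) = -23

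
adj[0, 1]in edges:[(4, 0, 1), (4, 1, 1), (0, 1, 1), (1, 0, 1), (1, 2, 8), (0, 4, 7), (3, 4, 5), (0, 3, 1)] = 1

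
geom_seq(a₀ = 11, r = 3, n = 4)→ [11, 33, 99, 297]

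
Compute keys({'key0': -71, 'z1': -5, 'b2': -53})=['key0', 'z1', 'b2']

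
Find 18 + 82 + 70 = 170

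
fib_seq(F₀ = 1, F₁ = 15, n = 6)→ F_2 = F_1 + F_0 = 16
F_3 = F_2 + F_1 = 31
F_4 = F_3 + F_2 = 47
...
= [1, 15, 16, 31, 47, 78]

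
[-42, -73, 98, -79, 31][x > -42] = keep x where x > -42: -42✗, -73✗, 98✓, -79✗, 31✓
= [98, 31]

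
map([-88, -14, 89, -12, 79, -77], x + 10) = [-78, -4, 99, -2, 89, -67]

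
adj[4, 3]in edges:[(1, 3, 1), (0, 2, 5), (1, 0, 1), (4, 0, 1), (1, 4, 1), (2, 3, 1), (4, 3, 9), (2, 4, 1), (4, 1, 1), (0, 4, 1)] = 9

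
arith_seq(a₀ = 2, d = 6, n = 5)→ [2, 8, 14, 20, 26]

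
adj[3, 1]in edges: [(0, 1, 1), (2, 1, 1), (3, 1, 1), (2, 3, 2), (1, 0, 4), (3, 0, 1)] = 1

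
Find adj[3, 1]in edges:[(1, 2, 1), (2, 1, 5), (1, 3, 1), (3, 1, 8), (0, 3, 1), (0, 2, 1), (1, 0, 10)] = 8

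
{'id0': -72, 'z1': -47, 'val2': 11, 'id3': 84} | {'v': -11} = {'id0': -72, 'z1': -47, 'val2': 11, 'id3': 84, 'v': -11}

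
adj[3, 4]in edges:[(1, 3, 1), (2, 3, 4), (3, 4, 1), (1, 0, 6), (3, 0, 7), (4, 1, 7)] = 1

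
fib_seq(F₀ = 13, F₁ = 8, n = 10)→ F_2 = F_1 + F_0 = 21
F_3 = F_2 + F_1 = 29
F_4 = F_3 + F_2 = 50
...
= [13, 8, 21, 29, 50, 79, 129, 208, 337, 545]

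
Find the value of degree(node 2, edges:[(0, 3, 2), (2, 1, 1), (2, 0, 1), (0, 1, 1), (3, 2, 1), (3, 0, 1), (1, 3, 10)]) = incident: (2,1), (2,0), (3,2)
= 3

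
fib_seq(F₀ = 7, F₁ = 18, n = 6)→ [7, 18, 25, 43, 68, 111]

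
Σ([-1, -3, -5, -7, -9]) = -25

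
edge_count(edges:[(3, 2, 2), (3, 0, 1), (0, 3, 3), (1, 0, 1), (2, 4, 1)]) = 5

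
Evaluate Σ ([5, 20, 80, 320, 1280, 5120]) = 6825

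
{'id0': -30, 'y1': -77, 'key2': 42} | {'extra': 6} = {'id0': -30, 'y1': -77, 'key2': 42, 'extra': 6}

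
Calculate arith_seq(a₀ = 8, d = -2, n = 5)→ a_0 = 8 + 0*-2 = 8
a_1 = 8 + 1*-2 = 6
a_2 = 8 + 2*-2 = 4
...
= [8, 6, 4, 2, 0]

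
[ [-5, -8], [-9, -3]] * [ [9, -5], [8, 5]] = C[0][0] = (-5)*(9) + (-8)*(8) = -109
C[0][1] = (-5)*(-5) + (-8)*(5) = -15
C[1][0] = (-9)*(9) + (-3)*(8) = -105
C[1][1] = (-9)*(-5) + (-3)*(5) = 30
= [[-109, -15], [-105, 30]]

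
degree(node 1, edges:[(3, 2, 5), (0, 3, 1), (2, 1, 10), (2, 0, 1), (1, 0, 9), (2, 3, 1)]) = incident: (2,1), (1,0)
= 2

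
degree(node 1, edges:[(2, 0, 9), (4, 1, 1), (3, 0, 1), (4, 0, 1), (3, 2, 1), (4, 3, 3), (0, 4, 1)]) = 1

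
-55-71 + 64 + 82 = 20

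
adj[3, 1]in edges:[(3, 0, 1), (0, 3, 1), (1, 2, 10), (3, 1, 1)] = 1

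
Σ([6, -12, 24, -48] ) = -30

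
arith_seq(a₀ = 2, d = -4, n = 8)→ a_0 = 2 + 0*-4 = 2
a_1 = 2 + 1*-4 = -2
a_2 = 2 + 2*-4 = -6
...
= [2, -2, -6, -10, -14, -18, -22, -26]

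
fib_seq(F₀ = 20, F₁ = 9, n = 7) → [20, 9, 29, 38, 67, 105, 172]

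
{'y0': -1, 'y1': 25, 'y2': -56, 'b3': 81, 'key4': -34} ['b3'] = 81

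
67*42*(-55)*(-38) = 5881260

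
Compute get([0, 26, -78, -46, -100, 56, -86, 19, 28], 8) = 28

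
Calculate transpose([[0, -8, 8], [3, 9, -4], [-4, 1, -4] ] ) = [[0, 3, -4], [-8, 9, 1], [8, -4, -4]]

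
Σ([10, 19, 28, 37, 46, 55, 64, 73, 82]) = 414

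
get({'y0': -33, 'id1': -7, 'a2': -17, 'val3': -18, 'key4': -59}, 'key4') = -59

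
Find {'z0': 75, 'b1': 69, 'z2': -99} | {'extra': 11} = {'z0': 75, 'b1': 69, 'z2': -99, 'extra': 11}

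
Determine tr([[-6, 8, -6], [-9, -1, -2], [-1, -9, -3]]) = -10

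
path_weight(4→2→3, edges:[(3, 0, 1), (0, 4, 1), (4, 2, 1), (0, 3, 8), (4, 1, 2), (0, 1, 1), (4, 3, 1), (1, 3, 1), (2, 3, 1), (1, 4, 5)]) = 2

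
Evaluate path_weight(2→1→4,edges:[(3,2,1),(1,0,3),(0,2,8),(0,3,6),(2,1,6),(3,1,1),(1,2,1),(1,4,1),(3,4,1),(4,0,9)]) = 7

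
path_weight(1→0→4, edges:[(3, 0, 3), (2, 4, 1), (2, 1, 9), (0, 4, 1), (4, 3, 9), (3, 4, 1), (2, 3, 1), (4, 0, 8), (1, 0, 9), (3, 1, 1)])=w(1→0)=9 + w(0→4)=1
= 10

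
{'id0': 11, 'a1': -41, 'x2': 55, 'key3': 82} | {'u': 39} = {'id0': 11, 'a1': -41, 'x2': 55, 'key3': 82, 'u': 39}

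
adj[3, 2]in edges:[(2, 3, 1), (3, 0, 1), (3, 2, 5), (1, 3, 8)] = 5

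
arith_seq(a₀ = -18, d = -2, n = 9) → [-18, -20, -22, -24, -26, -28, -30, -32, -34]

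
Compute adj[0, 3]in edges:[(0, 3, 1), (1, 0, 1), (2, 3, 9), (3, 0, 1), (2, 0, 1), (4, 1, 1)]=1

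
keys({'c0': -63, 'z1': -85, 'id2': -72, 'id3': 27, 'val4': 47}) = ['c0', 'z1', 'id2', 'id3', 'val4']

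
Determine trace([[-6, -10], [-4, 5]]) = diagonal: (-6) + 5
= -1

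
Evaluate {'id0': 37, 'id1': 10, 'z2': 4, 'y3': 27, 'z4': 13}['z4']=13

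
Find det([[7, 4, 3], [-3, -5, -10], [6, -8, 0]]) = (1)*(7)*det([[-5, -10], [-8, 0]]) + (-1)*(4)*det([[-3, -10], [6, 0]]) + (1)*(3)*det([[-3, -5], [6, -8]])
= -560 + -240 + 162
= -638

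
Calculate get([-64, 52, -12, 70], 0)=-64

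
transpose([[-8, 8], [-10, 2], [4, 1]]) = [[-8, -10, 4], [8, 2, 1]]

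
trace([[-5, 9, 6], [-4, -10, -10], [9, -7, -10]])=-25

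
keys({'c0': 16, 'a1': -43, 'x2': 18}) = ['c0', 'a1', 'x2']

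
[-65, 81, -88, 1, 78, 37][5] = 37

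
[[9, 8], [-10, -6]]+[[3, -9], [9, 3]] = [[12, -1], [-1, -3]]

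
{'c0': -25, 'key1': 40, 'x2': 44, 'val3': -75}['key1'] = 40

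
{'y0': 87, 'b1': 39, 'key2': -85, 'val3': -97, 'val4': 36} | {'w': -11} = {'y0': 87, 'b1': 39, 'key2': -85, 'val3': -97, 'val4': 36, 'w': -11}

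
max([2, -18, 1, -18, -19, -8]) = 2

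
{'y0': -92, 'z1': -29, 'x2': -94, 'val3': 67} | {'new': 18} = {'y0': -92, 'z1': -29, 'x2': -94, 'val3': 67, 'new': 18}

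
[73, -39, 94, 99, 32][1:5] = [-39, 94, 99, 32]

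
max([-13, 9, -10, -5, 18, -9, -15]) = 18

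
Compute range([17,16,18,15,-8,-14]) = 32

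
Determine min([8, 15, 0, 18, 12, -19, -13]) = -19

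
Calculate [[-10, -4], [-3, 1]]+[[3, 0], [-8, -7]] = [[-7, -4], [-11, -6]]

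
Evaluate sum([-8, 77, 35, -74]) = 30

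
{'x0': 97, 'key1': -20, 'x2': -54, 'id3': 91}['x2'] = -54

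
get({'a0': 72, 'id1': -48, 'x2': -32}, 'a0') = 72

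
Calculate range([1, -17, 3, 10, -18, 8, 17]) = 35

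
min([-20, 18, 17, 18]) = -20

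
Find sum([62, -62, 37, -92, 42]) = -13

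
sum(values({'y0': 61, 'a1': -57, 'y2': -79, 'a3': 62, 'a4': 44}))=61 + (-57) + (-79) + 62 + 44
= 31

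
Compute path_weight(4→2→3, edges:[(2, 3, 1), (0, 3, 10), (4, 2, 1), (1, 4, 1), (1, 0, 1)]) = w(4→2)=1 + w(2→3)=1
= 2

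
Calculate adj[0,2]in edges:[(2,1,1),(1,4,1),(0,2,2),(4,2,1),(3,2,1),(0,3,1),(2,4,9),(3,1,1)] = 2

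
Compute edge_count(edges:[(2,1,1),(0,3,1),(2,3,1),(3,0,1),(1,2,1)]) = 5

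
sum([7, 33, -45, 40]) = 35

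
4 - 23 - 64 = -83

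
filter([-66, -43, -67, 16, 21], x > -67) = [-66, -43, 16, 21]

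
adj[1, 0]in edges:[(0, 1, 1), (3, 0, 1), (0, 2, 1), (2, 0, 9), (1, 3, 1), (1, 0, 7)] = 7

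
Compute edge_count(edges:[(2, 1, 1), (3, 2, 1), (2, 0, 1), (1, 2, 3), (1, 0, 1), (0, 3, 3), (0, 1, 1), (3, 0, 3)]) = 8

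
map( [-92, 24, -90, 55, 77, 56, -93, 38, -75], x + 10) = -92+10=-82, 24+10=34, -90+10=-80, 55+10=65, 77+10=87, 56+10=66, -93+10=-83, 38+10=48, -75+10=-65
= [-82, 34, -80, 65, 87, 66, -83, 48, -65]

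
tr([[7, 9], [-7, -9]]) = diagonal: 7 + (-9)
= -2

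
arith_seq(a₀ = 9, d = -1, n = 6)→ [9, 8, 7, 6, 5, 4]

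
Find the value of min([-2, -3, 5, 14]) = -3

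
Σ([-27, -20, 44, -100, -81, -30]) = (-27) + (-20) + 44 + (-100) + (-81) + (-30)
= -214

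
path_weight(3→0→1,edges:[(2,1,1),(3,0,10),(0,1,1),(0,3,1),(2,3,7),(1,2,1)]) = 11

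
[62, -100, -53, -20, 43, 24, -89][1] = -100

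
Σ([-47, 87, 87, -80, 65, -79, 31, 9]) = 73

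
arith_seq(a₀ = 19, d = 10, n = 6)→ a_0 = 19 + 0*10 = 19
a_1 = 19 + 1*10 = 29
a_2 = 19 + 2*10 = 39
...
= [19, 29, 39, 49, 59, 69]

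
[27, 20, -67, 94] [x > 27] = [94]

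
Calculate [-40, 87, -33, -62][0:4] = [-40, 87, -33, -62]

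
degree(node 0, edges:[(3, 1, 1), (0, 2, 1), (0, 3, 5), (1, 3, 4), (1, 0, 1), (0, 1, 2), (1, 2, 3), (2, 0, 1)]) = 5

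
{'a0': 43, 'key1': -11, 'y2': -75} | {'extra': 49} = {'a0': 43, 'key1': -11, 'y2': -75, 'extra': 49}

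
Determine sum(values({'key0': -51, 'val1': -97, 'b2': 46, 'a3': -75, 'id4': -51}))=(-51) + (-97) + 46 + (-75) + (-51)
= -228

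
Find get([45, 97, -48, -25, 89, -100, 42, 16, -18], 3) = -25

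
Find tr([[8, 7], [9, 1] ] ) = diagonal: 8 + 1
= 9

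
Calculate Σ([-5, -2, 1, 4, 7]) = 5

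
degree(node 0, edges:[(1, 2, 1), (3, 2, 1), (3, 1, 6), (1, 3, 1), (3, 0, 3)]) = 1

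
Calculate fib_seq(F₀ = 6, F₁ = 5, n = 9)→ F_2 = F_1 + F_0 = 11
F_3 = F_2 + F_1 = 16
F_4 = F_3 + F_2 = 27
...
= [6, 5, 11, 16, 27, 43, 70, 113, 183]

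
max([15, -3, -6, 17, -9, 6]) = 17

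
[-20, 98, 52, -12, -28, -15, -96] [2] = 52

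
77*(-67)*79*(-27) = 11004147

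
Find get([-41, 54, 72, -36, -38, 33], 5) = 33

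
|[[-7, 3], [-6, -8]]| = (-7)*(-8) - (3)*(-6)
= 74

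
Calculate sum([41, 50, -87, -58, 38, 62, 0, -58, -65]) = -77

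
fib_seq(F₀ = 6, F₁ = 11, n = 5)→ [6, 11, 17, 28, 45]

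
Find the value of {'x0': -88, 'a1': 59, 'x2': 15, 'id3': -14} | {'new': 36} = {'x0': -88, 'a1': 59, 'x2': 15, 'id3': -14, 'new': 36}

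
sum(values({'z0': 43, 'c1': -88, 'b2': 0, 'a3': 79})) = 34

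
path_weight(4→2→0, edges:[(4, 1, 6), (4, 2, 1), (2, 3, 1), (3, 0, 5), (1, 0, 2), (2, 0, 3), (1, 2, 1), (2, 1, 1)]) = 4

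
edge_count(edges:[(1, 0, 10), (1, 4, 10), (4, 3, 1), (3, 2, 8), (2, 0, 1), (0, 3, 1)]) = 6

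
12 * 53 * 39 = 24804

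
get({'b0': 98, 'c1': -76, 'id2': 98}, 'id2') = 98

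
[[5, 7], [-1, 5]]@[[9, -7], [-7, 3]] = [[-4, -14], [-44, 22]]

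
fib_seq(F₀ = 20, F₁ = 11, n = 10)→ F_2 = F_1 + F_0 = 31
F_3 = F_2 + F_1 = 42
F_4 = F_3 + F_2 = 73
...
= [20, 11, 31, 42, 73, 115, 188, 303, 491, 794]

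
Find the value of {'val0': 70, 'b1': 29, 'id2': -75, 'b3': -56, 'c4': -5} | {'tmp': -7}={'val0': 70, 'b1': 29, 'id2': -75, 'b3': -56, 'c4': -5, 'tmp': -7}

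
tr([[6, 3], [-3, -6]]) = diagonal: 6 + (-6)
= 0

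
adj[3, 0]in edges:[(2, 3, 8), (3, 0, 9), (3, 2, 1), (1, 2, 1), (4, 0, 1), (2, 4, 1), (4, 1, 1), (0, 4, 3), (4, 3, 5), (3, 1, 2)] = 9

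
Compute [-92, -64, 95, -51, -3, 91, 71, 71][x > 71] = [95, 91]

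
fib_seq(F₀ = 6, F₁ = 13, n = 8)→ [6, 13, 19, 32, 51, 83, 134, 217]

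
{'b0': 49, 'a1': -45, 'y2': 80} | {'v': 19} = {'b0': 49, 'a1': -45, 'y2': 80, 'v': 19}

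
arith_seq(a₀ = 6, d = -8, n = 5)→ a_0 = 6 + 0*-8 = 6
a_1 = 6 + 1*-8 = -2
a_2 = 6 + 2*-8 = -10
...
= [6, -2, -10, -18, -26]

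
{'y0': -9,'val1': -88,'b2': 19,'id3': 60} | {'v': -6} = {'y0': -9, 'val1': -88, 'b2': 19, 'id3': 60, 'v': -6}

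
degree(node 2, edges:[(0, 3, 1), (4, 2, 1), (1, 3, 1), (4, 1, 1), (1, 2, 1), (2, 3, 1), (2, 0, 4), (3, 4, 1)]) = incident: (4,2), (1,2), (2,3), (2,0)
= 4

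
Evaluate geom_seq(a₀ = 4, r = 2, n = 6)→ [4, 8, 16, 32, 64, 128]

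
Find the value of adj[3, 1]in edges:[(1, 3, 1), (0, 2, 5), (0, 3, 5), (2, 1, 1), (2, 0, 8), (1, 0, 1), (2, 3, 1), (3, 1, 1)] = 1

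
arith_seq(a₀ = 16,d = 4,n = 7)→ [16, 20, 24, 28, 32, 36, 40]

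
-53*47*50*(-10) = 1245500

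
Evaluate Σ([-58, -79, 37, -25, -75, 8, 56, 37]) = -99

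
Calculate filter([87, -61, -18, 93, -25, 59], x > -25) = keep x where x > -25: 87✓, -61✗, -18✓, 93✓, -25✗, 59✓
= [87, -18, 93, 59]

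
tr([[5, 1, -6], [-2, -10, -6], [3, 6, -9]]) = diagonal: 5 + (-10) + (-9)
= -14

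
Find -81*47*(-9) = 34263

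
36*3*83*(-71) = -636444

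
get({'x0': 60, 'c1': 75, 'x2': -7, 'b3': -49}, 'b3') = -49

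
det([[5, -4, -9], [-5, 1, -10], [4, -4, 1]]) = -199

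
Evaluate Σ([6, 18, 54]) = 78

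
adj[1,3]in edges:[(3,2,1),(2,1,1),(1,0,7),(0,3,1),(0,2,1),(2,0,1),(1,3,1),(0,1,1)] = 1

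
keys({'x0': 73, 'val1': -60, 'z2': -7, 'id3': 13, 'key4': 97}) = ['x0', 'val1', 'z2', 'id3', 'key4']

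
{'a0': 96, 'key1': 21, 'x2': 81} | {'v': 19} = {'a0': 96, 'key1': 21, 'x2': 81, 'v': 19}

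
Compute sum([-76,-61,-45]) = (-76) + (-61) + (-45)
= -182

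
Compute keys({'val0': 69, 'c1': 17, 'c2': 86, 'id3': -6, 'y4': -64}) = ['val0', 'c1', 'c2', 'id3', 'y4']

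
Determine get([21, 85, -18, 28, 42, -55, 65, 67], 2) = -18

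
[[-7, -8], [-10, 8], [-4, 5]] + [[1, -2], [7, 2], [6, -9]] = [[-6, -10], [-3, 10], [2, -4]]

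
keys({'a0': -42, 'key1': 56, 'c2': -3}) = ['a0', 'key1', 'c2']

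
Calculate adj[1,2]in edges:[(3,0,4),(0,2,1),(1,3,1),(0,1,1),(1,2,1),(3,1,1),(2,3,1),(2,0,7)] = 1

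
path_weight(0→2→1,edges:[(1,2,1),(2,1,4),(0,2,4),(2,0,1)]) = w(0→2)=4 + w(2→1)=4
= 8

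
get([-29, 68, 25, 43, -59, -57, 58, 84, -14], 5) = -57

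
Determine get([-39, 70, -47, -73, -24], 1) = 70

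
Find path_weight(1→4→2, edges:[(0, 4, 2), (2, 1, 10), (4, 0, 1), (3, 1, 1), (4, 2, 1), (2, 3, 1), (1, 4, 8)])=9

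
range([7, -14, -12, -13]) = 21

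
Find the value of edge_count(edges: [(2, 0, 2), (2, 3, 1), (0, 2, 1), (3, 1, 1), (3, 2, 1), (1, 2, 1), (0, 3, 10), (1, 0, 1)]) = 8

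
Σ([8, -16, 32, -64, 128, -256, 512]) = 344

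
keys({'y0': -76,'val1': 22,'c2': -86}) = ['y0', 'val1', 'c2']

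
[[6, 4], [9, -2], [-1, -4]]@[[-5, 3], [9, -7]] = C[0][0] = (6)*(-5) + (4)*(9) = 6
C[0][1] = (6)*(3) + (4)*(-7) = -10
C[1][0] = (9)*(-5) + (-2)*(9) = -63
C[1][1] = (9)*(3) + (-2)*(-7) = 41
C[2][0] = (-1)*(-5) + (-4)*(9) = -31
C[2][1] = (-1)*(3) + (-4)*(-7) = 25
= [[6, -10], [-63, 41], [-31, 25]]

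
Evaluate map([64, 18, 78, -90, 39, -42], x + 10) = 64+10=74, 18+10=28, 78+10=88, -90+10=-80, 39+10=49, -42+10=-32
= [74, 28, 88, -80, 49, -32]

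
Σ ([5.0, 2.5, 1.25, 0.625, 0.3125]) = 5.0 + 2.5 + 1.25 + 0.625 + 0.3125
= 9.6875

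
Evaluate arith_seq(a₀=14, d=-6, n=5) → a_0 = 14 + 0*-6 = 14
a_1 = 14 + 1*-6 = 8
a_2 = 14 + 2*-6 = 2
...
= [14, 8, 2, -4, -10]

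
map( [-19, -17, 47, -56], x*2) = -19*2=-38, -17*2=-34, 47*2=94, -56*2=-112
= [-38, -34, 94, -112]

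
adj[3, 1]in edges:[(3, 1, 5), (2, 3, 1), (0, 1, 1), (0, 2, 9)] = 5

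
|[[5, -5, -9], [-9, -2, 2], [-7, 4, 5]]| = 205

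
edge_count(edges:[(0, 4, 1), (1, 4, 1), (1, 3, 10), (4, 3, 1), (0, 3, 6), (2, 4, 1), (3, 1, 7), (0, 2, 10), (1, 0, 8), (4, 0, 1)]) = 10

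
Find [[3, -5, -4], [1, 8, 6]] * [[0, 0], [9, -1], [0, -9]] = C[0][0] = (3)*(0) + (-5)*(9) + (-4)*(0) = -45
C[0][1] = (3)*(0) + (-5)*(-1) + (-4)*(-9) = 41
C[1][0] = (1)*(0) + (8)*(9) + (6)*(0) = 72
C[1][1] = (1)*(0) + (8)*(-1) + (6)*(-9) = -62
= [[-45, 41], [72, -62]]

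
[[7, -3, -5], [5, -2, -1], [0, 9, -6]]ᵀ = [[7, 5, 0], [-3, -2, 9], [-5, -1, -6]]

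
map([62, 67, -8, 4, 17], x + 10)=62+10=72, 67+10=77, -8+10=2, 4+10=14, 17+10=27
= [72, 77, 2, 14, 27]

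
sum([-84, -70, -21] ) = -175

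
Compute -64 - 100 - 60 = -224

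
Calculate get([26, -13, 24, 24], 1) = -13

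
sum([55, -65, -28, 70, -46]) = -14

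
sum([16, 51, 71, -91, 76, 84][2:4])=slice → [71, -91]
71 + (-91)
= -20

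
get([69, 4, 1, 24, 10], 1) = 4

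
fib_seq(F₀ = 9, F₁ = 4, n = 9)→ F_2 = F_1 + F_0 = 13
F_3 = F_2 + F_1 = 17
F_4 = F_3 + F_2 = 30
...
= [9, 4, 13, 17, 30, 47, 77, 124, 201]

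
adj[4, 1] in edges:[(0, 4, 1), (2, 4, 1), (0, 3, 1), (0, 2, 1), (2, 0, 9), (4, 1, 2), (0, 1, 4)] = 2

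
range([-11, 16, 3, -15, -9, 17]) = 32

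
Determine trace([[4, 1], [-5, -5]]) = diagonal: 4 + (-5)
= -1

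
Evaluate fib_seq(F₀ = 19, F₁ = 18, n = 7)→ F_2 = F_1 + F_0 = 37
F_3 = F_2 + F_1 = 55
F_4 = F_3 + F_2 = 92
...
= [19, 18, 37, 55, 92, 147, 239]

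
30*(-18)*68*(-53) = 1946160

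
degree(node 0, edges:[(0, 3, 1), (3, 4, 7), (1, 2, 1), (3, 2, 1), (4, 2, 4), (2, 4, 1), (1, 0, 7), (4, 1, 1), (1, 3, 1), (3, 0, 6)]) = 3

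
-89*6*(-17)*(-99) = -898722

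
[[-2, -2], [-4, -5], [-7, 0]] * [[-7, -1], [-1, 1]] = C[0][0] = (-2)*(-7) + (-2)*(-1) = 16
C[0][1] = (-2)*(-1) + (-2)*(1) = 0
C[1][0] = (-4)*(-7) + (-5)*(-1) = 33
C[1][1] = (-4)*(-1) + (-5)*(1) = -1
C[2][0] = (-7)*(-7) + (0)*(-1) = 49
C[2][1] = (-7)*(-1) + (0)*(1) = 7
= [[16, 0], [33, -1], [49, 7]]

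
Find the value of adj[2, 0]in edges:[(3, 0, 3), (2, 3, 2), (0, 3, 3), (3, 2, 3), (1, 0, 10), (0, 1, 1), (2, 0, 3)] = 3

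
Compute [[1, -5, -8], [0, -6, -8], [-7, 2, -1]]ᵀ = [[1, 0, -7], [-5, -6, 2], [-8, -8, -1]]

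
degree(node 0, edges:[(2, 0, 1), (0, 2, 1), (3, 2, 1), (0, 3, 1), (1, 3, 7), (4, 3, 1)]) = 3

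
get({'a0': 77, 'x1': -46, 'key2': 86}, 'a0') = 77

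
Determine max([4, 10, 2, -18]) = 10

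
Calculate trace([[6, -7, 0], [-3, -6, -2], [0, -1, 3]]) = diagonal: 6 + (-6) + 3
= 3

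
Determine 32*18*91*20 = 1048320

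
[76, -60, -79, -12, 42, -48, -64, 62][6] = -64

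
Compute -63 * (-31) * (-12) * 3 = -70308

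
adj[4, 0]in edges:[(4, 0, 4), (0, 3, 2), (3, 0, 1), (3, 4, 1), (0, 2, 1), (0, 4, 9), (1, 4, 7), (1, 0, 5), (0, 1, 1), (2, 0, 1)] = 4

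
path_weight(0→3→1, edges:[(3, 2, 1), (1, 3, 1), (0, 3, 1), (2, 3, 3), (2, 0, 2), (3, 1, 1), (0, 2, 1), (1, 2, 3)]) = 2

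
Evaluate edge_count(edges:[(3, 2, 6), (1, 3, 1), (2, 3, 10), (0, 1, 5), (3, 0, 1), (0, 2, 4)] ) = 6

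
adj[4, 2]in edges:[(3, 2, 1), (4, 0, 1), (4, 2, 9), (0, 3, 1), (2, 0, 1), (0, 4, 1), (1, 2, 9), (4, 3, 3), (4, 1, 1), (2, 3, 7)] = 9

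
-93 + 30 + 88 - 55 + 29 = -1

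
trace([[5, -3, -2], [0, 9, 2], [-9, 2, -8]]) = diagonal: 5 + 9 + (-8)
= 6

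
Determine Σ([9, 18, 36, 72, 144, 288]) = 567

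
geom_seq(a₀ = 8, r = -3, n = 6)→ a_0 = 8*(-3)^0 = 8
a_1 = 8*(-3)^1 = -24
a_2 = 8*(-3)^2 = 72
...
= [8, -24, 72, -216, 648, -1944]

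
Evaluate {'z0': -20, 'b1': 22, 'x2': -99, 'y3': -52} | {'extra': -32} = {'z0': -20, 'b1': 22, 'x2': -99, 'y3': -52, 'extra': -32}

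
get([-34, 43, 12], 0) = -34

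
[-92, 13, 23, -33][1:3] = [13, 23]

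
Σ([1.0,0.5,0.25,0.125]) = 1.0 + 0.5 + 0.25 + 0.125
= 1.875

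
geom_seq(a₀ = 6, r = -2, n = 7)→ a_0 = 6*(-2)^0 = 6
a_1 = 6*(-2)^1 = -12
a_2 = 6*(-2)^2 = 24
...
= [6, -12, 24, -48, 96, -192, 384]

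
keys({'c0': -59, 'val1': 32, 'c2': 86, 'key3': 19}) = ['c0', 'val1', 'c2', 'key3']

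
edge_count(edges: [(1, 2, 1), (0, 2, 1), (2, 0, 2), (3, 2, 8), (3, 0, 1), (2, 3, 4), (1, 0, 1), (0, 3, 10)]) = 8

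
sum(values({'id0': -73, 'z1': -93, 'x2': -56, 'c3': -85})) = -307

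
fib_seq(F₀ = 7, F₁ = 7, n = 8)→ [7, 7, 14, 21, 35, 56, 91, 147]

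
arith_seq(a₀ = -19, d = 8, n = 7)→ a_0 = -19 + 0*8 = -19
a_1 = -19 + 1*8 = -11
a_2 = -19 + 2*8 = -3
...
= [-19, -11, -3, 5, 13, 21, 29]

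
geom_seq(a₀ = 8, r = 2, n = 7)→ [8, 16, 32, 64, 128, 256, 512]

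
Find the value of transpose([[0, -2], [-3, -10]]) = [[0, -3], [-2, -10]]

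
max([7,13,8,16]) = 16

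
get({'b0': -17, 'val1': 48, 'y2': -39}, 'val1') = 48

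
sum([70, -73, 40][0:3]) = 37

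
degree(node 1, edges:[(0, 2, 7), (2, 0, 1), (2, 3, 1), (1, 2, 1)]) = incident: (1,2)
= 1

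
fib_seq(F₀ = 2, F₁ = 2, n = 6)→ F_2 = F_1 + F_0 = 4
F_3 = F_2 + F_1 = 6
F_4 = F_3 + F_2 = 10
...
= [2, 2, 4, 6, 10, 16]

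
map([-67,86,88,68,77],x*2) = [-134, 172, 176, 136, 154]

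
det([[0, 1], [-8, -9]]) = (0)*(-9) - (1)*(-8)
= 8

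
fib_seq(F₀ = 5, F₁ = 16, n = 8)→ [5, 16, 21, 37, 58, 95, 153, 248]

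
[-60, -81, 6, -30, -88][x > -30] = [6]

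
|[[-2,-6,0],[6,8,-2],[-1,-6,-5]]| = (1)*(-2)*det([[8, -2], [-6, -5]]) + (-1)*(-6)*det([[6, -2], [-1, -5]]) + (1)*(0)*det([[6, 8], [-1, -6]])
= 104 + -192 + 0
= -88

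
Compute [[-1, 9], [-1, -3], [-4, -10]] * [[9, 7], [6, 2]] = C[0][0] = (-1)*(9) + (9)*(6) = 45
C[0][1] = (-1)*(7) + (9)*(2) = 11
C[1][0] = (-1)*(9) + (-3)*(6) = -27
C[1][1] = (-1)*(7) + (-3)*(2) = -13
C[2][0] = (-4)*(9) + (-10)*(6) = -96
C[2][1] = (-4)*(7) + (-10)*(2) = -48
= [[45, 11], [-27, -13], [-96, -48]]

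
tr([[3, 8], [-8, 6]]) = diagonal: 3 + 6
= 9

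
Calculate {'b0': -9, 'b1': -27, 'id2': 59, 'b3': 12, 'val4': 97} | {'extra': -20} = {'b0': -9, 'b1': -27, 'id2': 59, 'b3': 12, 'val4': 97, 'extra': -20}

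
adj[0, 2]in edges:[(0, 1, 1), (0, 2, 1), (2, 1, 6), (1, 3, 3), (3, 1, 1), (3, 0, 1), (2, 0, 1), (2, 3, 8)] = 1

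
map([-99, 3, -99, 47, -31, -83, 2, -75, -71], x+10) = -99+10=-89, 3+10=13, -99+10=-89, 47+10=57, -31+10=-21, -83+10=-73, 2+10=12, -75+10=-65, -71+10=-61
= [-89, 13, -89, 57, -21, -73, 12, -65, -61]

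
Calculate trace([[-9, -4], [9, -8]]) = -17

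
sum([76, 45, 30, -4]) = 76 + 45 + 30 + (-4)
= 147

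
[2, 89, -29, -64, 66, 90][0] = 2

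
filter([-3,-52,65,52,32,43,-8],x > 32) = [65, 52, 43]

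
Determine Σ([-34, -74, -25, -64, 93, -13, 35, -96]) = -178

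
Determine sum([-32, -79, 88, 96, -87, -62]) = (-32) + (-79) + 88 + 96 + (-87) + (-62)
= -76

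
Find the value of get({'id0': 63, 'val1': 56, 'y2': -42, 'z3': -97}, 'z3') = -97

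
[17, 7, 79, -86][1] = 7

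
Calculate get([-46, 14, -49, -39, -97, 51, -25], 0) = -46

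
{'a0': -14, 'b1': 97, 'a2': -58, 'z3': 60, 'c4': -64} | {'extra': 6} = {'a0': -14, 'b1': 97, 'a2': -58, 'z3': 60, 'c4': -64, 'extra': 6}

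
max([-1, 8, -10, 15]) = 15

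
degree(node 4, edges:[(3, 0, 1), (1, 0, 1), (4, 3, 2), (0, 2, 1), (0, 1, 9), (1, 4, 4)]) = 2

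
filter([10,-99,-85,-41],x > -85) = keep x where x > -85: 10✓, -99✗, -85✗, -41✓
= [10, -41]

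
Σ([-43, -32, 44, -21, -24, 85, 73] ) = (-43) + (-32) + 44 + (-21) + (-24) + 85 + 73
= 82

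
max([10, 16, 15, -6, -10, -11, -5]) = 16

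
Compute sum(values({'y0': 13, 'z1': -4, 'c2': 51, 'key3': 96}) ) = 13 + (-4) + 51 + 96
= 156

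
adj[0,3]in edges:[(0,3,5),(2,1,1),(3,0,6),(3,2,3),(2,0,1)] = 5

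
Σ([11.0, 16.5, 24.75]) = 52.25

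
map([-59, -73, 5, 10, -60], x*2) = [-118, -146, 10, 20, -120]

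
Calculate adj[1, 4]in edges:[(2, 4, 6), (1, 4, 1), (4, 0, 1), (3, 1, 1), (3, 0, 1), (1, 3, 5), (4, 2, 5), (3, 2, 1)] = 1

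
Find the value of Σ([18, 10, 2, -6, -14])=18 + 10 + 2 + (-6) + (-14)
= 10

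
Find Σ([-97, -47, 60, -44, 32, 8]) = (-97) + (-47) + 60 + (-44) + 32 + 8
= -88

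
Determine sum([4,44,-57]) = -9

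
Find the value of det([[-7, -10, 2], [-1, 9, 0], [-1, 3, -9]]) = 669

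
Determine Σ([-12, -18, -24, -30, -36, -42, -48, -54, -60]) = (-12) + (-18) + (-24) + (-30) + (-36) + (-42) + (-48) + (-54) + (-60)
= -324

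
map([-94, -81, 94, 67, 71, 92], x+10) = [-84, -71, 104, 77, 81, 102]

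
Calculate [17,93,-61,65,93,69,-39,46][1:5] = [93, -61, 65, 93]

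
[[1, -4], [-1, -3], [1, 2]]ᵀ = [[1, -1, 1], [-4, -3, 2]]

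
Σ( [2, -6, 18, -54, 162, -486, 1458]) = 1094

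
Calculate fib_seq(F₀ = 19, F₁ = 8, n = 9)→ [19, 8, 27, 35, 62, 97, 159, 256, 415]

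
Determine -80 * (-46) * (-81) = -298080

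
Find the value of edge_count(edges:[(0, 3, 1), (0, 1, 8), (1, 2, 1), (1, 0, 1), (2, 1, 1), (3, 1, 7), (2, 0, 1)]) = 7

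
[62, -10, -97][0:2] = [62, -10]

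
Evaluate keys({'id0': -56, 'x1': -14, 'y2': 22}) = ['id0', 'x1', 'y2']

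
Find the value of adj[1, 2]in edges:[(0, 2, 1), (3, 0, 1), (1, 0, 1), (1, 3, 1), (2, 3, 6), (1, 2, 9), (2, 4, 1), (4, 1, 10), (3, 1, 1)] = 9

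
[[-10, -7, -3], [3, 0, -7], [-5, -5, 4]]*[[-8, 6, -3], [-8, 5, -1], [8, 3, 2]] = [[112, -104, 31], [-80, -3, -23], [112, -43, 28]]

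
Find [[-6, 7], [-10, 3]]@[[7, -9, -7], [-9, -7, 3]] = C[0][0] = (-6)*(7) + (7)*(-9) = -105
C[0][1] = (-6)*(-9) + (7)*(-7) = 5
C[0][2] = (-6)*(-7) + (7)*(3) = 63
C[1][0] = (-10)*(7) + (3)*(-9) = -97
C[1][1] = (-10)*(-9) + (3)*(-7) = 69
C[1][2] = (-10)*(-7) + (3)*(3) = 79
= [[-105, 5, 63], [-97, 69, 79]]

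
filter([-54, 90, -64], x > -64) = [-54, 90]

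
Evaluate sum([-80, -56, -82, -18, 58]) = -178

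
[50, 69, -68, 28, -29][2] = -68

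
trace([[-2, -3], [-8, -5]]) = -7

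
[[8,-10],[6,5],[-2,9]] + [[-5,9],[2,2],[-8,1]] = [[3, -1], [8, 7], [-10, 10]]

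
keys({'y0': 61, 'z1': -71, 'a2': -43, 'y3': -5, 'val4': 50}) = ['y0', 'z1', 'a2', 'y3', 'val4']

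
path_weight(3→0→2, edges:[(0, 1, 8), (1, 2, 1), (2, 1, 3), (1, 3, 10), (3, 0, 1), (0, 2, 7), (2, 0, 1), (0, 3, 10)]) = w(3→0)=1 + w(0→2)=7
= 8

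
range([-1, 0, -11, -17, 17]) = 34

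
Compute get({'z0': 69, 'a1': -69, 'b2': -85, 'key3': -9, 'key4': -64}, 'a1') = -69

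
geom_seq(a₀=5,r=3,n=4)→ a_0 = 5*3^0 = 5
a_1 = 5*3^1 = 15
a_2 = 5*3^2 = 45
...
= [5, 15, 45, 135]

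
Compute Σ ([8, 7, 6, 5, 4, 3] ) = 8 + 7 + 6 + 5 + 4 + 3
= 33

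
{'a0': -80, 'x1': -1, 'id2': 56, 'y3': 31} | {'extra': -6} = {'a0': -80, 'x1': -1, 'id2': 56, 'y3': 31, 'extra': -6}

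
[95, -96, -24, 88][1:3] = [-96, -24]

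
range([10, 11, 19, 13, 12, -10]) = 29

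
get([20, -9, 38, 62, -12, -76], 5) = -76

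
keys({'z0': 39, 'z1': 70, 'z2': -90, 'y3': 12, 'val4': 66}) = ['z0', 'z1', 'z2', 'y3', 'val4']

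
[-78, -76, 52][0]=-78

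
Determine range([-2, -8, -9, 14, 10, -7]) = 23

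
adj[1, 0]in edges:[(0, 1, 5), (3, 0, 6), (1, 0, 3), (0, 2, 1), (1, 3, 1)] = 3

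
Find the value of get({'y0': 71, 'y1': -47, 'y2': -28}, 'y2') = -28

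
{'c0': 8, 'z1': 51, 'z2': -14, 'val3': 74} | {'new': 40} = {'c0': 8, 'z1': 51, 'z2': -14, 'val3': 74, 'new': 40}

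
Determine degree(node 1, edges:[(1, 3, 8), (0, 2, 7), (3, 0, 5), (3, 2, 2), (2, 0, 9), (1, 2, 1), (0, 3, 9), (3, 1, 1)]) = 3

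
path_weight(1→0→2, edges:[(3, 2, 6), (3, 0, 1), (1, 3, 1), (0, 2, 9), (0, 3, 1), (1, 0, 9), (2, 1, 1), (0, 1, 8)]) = w(1→0)=9 + w(0→2)=9
= 18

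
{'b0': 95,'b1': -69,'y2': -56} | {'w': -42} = {'b0': 95, 'b1': -69, 'y2': -56, 'w': -42}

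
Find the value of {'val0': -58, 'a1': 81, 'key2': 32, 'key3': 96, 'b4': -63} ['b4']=-63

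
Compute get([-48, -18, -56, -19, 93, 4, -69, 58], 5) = 4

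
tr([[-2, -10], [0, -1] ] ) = -3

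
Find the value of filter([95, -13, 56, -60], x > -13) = [95, 56]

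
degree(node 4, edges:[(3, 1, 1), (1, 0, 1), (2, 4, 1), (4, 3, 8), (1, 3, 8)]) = 2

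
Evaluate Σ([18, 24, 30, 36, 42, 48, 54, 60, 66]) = 18 + 24 + 30 + 36 + 42 + 48 + 54 + 60 + 66
= 378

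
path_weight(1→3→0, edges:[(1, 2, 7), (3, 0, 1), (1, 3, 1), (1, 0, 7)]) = 2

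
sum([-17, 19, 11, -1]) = (-17) + 19 + 11 + (-1)
= 12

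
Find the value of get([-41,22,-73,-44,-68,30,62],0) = -41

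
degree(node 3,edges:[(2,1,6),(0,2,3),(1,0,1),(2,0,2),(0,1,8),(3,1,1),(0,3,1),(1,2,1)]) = incident: (3,1), (0,3)
= 2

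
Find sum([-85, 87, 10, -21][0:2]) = slice → [-85, 87]
(-85) + 87
= 2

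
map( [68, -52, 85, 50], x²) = (68)²=4624, (-52)²=2704, (85)²=7225, (50)²=2500
= [4624, 2704, 7225, 2500]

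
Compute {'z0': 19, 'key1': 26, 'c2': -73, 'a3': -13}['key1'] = 26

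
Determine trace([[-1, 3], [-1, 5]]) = diagonal: (-1) + 5
= 4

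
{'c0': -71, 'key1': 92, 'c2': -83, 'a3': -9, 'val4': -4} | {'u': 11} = {'c0': -71, 'key1': 92, 'c2': -83, 'a3': -9, 'val4': -4, 'u': 11}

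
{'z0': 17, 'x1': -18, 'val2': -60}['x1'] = -18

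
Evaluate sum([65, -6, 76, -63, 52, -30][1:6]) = 29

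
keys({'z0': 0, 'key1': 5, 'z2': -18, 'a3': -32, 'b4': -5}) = ['z0', 'key1', 'z2', 'a3', 'b4']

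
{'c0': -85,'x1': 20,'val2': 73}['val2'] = 73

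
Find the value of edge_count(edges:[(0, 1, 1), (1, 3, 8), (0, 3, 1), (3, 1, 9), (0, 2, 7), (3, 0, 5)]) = 6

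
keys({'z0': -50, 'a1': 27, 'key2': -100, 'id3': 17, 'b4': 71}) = ['z0', 'a1', 'key2', 'id3', 'b4']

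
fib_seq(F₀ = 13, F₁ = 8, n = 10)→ [13, 8, 21, 29, 50, 79, 129, 208, 337, 545]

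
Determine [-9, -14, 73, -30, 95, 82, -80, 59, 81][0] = -9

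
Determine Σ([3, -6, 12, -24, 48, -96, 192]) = 129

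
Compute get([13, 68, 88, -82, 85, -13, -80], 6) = -80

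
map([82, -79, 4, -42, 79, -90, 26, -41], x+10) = 82+10=92, -79+10=-69, 4+10=14, -42+10=-32, 79+10=89, -90+10=-80, 26+10=36, -41+10=-31
= [92, -69, 14, -32, 89, -80, 36, -31]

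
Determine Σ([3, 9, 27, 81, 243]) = 3 + 9 + 27 + 81 + 243
= 363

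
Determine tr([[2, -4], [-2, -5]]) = -3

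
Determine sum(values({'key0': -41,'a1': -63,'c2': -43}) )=(-41) + (-63) + (-43)
= -147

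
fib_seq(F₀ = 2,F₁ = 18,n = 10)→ [2, 18, 20, 38, 58, 96, 154, 250, 404, 654]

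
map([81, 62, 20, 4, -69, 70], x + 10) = 81+10=91, 62+10=72, 20+10=30, 4+10=14, -69+10=-59, 70+10=80
= [91, 72, 30, 14, -59, 80]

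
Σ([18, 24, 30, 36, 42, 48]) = 18 + 24 + 30 + 36 + 42 + 48
= 198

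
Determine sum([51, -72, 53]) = 51 + (-72) + 53
= 32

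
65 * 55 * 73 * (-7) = -1826825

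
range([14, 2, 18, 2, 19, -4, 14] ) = 23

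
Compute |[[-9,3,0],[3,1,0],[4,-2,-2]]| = (1)*(-9)*det([[1, 0], [-2, -2]]) + (-1)*(3)*det([[3, 0], [4, -2]]) + (1)*(0)*det([[3, 1], [4, -2]])
= 18 + 18 + 0
= 36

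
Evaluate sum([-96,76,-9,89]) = 60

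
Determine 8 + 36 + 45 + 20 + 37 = 146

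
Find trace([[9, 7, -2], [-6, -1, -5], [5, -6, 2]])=10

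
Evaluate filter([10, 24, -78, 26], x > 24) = keep x where x > 24: 10✗, 24✗, -78✗, 26✓
= [26]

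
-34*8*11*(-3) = 8976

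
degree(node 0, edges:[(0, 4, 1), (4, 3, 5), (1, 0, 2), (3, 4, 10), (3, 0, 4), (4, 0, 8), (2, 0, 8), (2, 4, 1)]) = incident: (0,4), (1,0), (3,0), (4,0), (2,0)
= 5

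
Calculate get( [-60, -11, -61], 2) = -61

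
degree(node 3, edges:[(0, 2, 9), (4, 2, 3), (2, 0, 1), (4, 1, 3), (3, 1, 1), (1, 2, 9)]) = incident: (3,1)
= 1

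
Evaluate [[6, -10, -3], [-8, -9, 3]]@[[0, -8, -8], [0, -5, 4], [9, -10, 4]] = [[-27, 32, -100], [27, 79, 40]]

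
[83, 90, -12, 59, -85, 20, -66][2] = -12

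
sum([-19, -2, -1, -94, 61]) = (-19) + (-2) + (-1) + (-94) + 61
= -55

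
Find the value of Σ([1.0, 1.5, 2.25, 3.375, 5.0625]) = 13.1875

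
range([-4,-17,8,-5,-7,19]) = 36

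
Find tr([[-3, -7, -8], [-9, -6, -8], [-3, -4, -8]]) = -17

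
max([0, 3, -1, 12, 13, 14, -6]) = 14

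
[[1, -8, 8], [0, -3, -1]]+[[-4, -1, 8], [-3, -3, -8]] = [[-3, -9, 16], [-3, -6, -9]]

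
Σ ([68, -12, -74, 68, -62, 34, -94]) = 68 + (-12) + (-74) + 68 + (-62) + 34 + (-94)
= -72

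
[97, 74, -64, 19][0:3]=[97, 74, -64]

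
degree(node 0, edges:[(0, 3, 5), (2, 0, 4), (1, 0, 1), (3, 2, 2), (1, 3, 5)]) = 3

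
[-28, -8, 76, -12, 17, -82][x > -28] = keep x where x > -28: -28✗, -8✓, 76✓, -12✓, 17✓, -82✗
= [-8, 76, -12, 17]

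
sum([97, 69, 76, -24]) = 97 + 69 + 76 + (-24)
= 218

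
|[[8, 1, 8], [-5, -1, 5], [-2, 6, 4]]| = -518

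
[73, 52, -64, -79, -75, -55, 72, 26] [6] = 72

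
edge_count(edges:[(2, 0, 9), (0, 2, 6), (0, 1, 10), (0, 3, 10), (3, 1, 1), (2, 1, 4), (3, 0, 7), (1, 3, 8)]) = 8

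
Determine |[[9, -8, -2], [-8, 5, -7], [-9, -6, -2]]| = (1)*(9)*det([[5, -7], [-6, -2]]) + (-1)*(-8)*det([[-8, -7], [-9, -2]]) + (1)*(-2)*det([[-8, 5], [-9, -6]])
= -468 + -376 + -186
= -1030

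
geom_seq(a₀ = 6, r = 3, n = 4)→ [6, 18, 54, 162]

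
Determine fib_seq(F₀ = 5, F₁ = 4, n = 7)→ F_2 = F_1 + F_0 = 9
F_3 = F_2 + F_1 = 13
F_4 = F_3 + F_2 = 22
...
= [5, 4, 9, 13, 22, 35, 57]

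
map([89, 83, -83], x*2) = [178, 166, -166]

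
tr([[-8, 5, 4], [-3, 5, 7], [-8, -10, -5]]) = -8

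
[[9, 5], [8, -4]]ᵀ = [[9, 8], [5, -4]]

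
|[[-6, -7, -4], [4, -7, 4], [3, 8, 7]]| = 386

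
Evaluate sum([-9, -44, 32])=(-9) + (-44) + 32
= -21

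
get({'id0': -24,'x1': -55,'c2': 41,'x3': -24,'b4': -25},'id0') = -24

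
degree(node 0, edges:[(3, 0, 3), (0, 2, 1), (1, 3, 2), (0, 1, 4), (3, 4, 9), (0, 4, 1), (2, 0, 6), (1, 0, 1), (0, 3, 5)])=7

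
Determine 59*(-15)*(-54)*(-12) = -573480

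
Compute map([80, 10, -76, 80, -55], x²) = [6400, 100, 5776, 6400, 3025]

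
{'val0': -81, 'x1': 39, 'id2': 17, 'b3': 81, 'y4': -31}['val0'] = -81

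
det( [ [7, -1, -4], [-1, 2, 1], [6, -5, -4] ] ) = 5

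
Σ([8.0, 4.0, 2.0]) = 14.0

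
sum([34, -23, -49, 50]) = 12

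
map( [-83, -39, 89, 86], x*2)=-83*2=-166, -39*2=-78, 89*2=178, 86*2=172
= [-166, -78, 178, 172]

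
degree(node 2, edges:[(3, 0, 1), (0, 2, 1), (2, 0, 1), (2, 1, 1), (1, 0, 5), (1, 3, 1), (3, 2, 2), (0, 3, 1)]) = incident: (0,2), (2,0), (2,1), (3,2)
= 4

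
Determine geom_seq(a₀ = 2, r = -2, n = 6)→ a_0 = 2*(-2)^0 = 2
a_1 = 2*(-2)^1 = -4
a_2 = 2*(-2)^2 = 8
...
= [2, -4, 8, -16, 32, -64]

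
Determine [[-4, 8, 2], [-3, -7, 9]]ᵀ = [[-4, -3], [8, -7], [2, 9]]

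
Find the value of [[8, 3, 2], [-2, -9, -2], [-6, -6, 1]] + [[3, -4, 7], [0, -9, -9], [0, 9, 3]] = [[11, -1, 9], [-2, -18, -11], [-6, 3, 4]]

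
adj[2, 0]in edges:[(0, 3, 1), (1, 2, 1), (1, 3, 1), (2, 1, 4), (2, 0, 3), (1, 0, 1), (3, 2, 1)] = 3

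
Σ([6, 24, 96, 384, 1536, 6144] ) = 8190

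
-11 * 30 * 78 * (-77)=1981980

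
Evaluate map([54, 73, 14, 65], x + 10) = [64, 83, 24, 75]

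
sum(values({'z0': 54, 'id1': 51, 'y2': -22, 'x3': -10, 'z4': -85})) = 54 + 51 + (-22) + (-10) + (-85)
= -12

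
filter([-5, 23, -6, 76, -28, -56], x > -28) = [-5, 23, -6, 76]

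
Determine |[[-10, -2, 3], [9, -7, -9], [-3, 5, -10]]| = -1312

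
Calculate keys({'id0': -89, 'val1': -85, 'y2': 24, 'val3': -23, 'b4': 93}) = ['id0', 'val1', 'y2', 'val3', 'b4']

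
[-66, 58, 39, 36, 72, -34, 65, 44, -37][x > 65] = [72]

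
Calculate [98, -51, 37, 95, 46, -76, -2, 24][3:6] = [95, 46, -76]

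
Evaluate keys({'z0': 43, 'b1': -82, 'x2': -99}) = ['z0', 'b1', 'x2']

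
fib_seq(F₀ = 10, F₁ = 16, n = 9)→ [10, 16, 26, 42, 68, 110, 178, 288, 466]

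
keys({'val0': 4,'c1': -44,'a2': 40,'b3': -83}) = ['val0', 'c1', 'a2', 'b3']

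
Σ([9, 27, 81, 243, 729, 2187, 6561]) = 9 + 27 + 81 + 243 + 729 + 2187 + 6561
= 9837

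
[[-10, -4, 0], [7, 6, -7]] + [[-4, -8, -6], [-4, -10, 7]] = [[-14, -12, -6], [3, -4, 0]]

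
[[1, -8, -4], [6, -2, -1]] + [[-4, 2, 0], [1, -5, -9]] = [[-3, -6, -4], [7, -7, -10]]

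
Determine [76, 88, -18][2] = -18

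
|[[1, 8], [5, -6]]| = (1)*(-6) - (8)*(5)
= -46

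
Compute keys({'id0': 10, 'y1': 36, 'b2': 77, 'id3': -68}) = ['id0', 'y1', 'b2', 'id3']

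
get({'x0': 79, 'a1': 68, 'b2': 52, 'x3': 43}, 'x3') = 43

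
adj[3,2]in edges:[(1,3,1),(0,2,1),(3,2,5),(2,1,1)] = 5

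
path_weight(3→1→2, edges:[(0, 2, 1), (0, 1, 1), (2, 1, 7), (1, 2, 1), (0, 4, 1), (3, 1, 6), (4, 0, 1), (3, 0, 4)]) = 7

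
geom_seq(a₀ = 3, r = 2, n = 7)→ [3, 6, 12, 24, 48, 96, 192]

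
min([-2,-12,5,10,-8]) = -12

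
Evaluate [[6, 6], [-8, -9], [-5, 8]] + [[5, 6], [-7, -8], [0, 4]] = [[11, 12], [-15, -17], [-5, 12]]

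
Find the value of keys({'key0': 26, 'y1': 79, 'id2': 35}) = ['key0', 'y1', 'id2']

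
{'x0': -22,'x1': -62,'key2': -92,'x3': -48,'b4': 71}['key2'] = -92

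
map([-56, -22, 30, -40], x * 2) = -56*2=-112, -22*2=-44, 30*2=60, -40*2=-80
= [-112, -44, 60, -80]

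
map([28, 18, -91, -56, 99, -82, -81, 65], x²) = [784, 324, 8281, 3136, 9801, 6724, 6561, 4225]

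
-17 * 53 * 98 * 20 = -1765960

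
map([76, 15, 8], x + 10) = 76+10=86, 15+10=25, 8+10=18
= [86, 25, 18]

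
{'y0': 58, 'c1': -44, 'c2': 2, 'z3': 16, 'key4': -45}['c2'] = 2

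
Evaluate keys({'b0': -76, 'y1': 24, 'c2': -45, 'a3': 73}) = ['b0', 'y1', 'c2', 'a3']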